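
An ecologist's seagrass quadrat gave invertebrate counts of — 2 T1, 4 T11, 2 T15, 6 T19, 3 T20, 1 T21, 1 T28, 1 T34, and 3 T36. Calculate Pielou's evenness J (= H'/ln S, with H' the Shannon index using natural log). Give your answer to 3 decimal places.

0.919

Total N = 2+4+2+6+3+1+1+1+3 = 23, so the proportions are 0.08696, 0.17391, 0.08696, 0.26087, 0.13043, 0.04348, 0.04348, 0.04348, 0.13043 (working shown to 5 dp, full precision carried).
H' = −Σ pᵢ ln pᵢ = −((-0.21238) + (-0.30421) + (-0.21238) + (-0.35054) + (-0.26568) + (-0.13633) + (-0.13633) + (-0.13633) + (-0.26568)) = 2.01984.
With S = 9 species, ln S = 2.19722, so J = 2.01984/2.19722 = 0.91927, i.e. 0.919 to 3 decimal places.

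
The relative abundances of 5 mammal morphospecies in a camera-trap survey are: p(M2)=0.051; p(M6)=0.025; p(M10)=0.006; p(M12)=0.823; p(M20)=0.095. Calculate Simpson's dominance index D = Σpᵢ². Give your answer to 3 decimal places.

D = 0.051² + 0.025² + 0.006² + 0.823² + 0.095² = 0.00260 + 0.00063 + 0.00004 + 0.67733 + 0.00903 = 0.68962 (working shown to 5 dp, full precision carried).
To 3 decimal places, D = 0.690.

0.690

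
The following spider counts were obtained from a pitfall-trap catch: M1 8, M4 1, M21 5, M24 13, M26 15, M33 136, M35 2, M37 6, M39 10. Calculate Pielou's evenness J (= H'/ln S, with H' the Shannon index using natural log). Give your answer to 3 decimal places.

Total N = 8+1+5+13+15+136+2+6+10 = 196, so the proportions are 0.04082, 0.0051, 0.02551, 0.06633, 0.07653, 0.69388, 0.0102, 0.03061, 0.05102 (working shown to 5 dp, full precision carried).
H' = −Σ pᵢ ln pᵢ = −((-0.13056) + (-0.02693) + (-0.09359) + (-0.17995) + (-0.19669) + (-0.25358) + (-0.04679) + (-0.10673) + (-0.15181)) = 1.18663.
With S = 9 species, ln S = 2.19722, so J = 1.18663/2.19722 = 0.54006, i.e. 0.540 to 3 decimal places.

0.540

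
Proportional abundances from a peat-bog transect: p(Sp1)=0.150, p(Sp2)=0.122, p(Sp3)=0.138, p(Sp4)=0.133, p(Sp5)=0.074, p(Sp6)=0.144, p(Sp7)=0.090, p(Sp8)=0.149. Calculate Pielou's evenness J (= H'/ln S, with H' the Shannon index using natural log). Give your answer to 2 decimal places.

H' = −Σ pᵢ ln pᵢ = −((-0.2846) + (-0.2567) + (-0.2733) + (-0.2683) + (-0.1927) + (-0.2791) + (-0.2167) + (-0.2837)) = 2.0550 (working shown to 4 dp, full precision carried).
With S = 8 species, ln S = 2.0794, so J = 2.0550/2.0794 = 0.9882, i.e. 0.99 to 2 decimal places.

0.99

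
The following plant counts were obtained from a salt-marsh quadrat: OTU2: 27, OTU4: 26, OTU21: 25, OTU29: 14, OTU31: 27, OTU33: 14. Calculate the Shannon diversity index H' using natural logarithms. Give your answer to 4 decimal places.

Total N = 27+26+25+14+27+14 = 133, so the proportions are 0.203008, 0.195489, 0.18797, 0.105263, 0.203008, 0.105263 (working shown to 6 dp, full precision carried).
Each pᵢ ln pᵢ term: 0.203008×(-1.594512)=-0.323698, 0.195489×(-1.632253)=-0.319087, 0.18797×(-1.671473)=-0.314187, 0.105263×(-2.251292)=-0.236978, 0.203008×(-1.594512)=-0.323698, 0.105263×(-2.251292)=-0.236978.
Sum = -1.754626, so H' = 1.7546.

1.7546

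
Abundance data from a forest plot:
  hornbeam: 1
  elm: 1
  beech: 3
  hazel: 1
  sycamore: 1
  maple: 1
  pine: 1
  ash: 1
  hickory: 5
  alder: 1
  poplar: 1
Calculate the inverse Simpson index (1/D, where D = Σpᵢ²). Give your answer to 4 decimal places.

Total N = 1+1+3+1+1+1+1+1+5+1+1 = 17, so the proportions are 0.05882353, 0.05882353, 0.17647059, 0.05882353, 0.05882353, 0.05882353, 0.05882353, 0.05882353, 0.29411765, 0.05882353, 0.05882353 (working shown to 8 dp, full precision carried).
D = 0.05882353² + 0.05882353² + 0.17647059² + 0.05882353² + 0.05882353² + 0.05882353² + 0.05882353² + 0.05882353² + 0.29411765² + 0.05882353² + 0.05882353² = 0.00346021 + 0.00346021 + 0.03114187 + 0.00346021 + 0.00346021 + 0.00346021 + 0.00346021 + 0.00346021 + 0.08650519 + 0.00346021 + 0.00346021 = 0.14878893.
So 1/D = 6.720930, i.e. 6.7209 to 4 decimal places.

6.7209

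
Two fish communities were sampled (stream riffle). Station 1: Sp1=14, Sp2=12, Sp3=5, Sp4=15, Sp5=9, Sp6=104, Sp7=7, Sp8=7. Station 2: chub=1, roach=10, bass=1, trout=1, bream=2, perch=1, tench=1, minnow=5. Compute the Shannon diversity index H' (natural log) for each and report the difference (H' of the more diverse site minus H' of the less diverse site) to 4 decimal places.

0.1934

Station 1: N=173, proportions 0.080925, 0.069364, 0.028902, 0.086705, 0.052023, 0.601156, 0.040462, 0.040462, giving H' = 1.422262 (working shown to 6 dp, full precision carried).
Station 2: N=22, proportions 0.045455, 0.454545, 0.045455, 0.045455, 0.090909, 0.045455, 0.045455, 0.227273, giving H' = 1.615618.
Difference = |1.422262 − 1.615618| = 0.193356, i.e. 0.1934 to 4 decimal places.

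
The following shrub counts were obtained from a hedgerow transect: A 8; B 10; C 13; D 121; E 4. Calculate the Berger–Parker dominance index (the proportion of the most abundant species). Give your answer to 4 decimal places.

0.7756

Total N = 8+10+13+121+4 = 156, so the proportions are 0.051282, 0.064103, 0.083333, 0.775641, 0.025641 (working shown to 6 dp, full precision carried).
The largest proportion is 0.775641, i.e. d = 0.7756 to 4 decimal places.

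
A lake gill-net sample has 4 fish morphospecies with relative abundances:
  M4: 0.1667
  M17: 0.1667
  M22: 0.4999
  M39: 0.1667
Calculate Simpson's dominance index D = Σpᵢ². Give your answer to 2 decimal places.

D = 0.1667² + 0.1667² + 0.4999² + 0.1667² = 0.0278 + 0.0278 + 0.2499 + 0.0278 = 0.3333 (working shown to 4 dp, full precision carried).
To 2 decimal places, D = 0.33.

0.33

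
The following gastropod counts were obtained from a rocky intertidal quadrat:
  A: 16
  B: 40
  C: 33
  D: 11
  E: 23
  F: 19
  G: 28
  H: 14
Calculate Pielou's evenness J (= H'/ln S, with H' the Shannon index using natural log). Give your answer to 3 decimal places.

Total N = 16+40+33+11+23+19+28+14 = 184, so the proportions are 0.08696, 0.21739, 0.17935, 0.05978, 0.125, 0.10326, 0.15217, 0.07609 (working shown to 5 dp, full precision carried).
H' = −Σ pᵢ ln pᵢ = −((-0.21238) + (-0.33175) + (-0.30820) + (-0.16841) + (-0.25993) + (-0.23445) + (-0.28650) + (-0.19599)) = 1.99761.
With S = 8 species, ln S = 2.07944, so J = 1.99761/2.07944 = 0.96065, i.e. 0.961 to 3 decimal places.

0.961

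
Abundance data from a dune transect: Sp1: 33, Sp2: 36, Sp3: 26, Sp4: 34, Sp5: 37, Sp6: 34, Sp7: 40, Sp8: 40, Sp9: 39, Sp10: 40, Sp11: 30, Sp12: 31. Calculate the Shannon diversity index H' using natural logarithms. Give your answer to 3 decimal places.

Total N = 33+36+26+34+37+34+40+40+39+40+30+31 = 420, so the proportions are 0.07857, 0.08571, 0.0619, 0.08095, 0.0881, 0.08095, 0.09524, 0.09524, 0.09286, 0.09524, 0.07143, 0.07381 (working shown to 5 dp, full precision carried).
Each pᵢ ln pᵢ term: 0.07857×(-2.54375)=-0.19987, 0.08571×(-2.45674)=-0.21058, 0.0619×(-2.78216)=-0.17223, 0.08095×(-2.51389)=-0.20351, 0.0881×(-2.42934)=-0.21401, 0.08095×(-2.51389)=-0.20351, 0.09524×(-2.35138)=-0.22394, 0.09524×(-2.35138)=-0.22394, 0.09286×(-2.37669)=-0.22069, 0.09524×(-2.35138)=-0.22394, 0.07143×(-2.63906)=-0.18850, 0.07381×(-2.60627)=-0.19237.
Sum = -2.47708, so H' = 2.477.

2.477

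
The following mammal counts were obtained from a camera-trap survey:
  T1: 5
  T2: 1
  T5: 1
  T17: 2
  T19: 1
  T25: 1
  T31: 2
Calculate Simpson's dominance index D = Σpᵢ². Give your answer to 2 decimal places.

0.22

Total N = 5+1+1+2+1+1+2 = 13, so the proportions are 0.3846, 0.0769, 0.0769, 0.1538, 0.0769, 0.0769, 0.1538 (working shown to 4 dp, full precision carried).
D = 0.3846² + 0.0769² + 0.0769² + 0.1538² + 0.0769² + 0.0769² + 0.1538² = 0.1479 + 0.0059 + 0.0059 + 0.0237 + 0.0059 + 0.0059 + 0.0237 = 0.2189.
To 2 decimal places, D = 0.22.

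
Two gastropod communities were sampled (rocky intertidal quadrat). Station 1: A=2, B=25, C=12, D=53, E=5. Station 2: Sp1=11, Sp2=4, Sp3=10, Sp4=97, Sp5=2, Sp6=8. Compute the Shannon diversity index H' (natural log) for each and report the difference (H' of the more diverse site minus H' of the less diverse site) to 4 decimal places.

Station 1: N=97, proportions 0.020619, 0.257732, 0.123711, 0.546392, 0.051546, giving H' = 1.171106 (working shown to 6 dp, full precision carried).
Station 2: N=132, proportions 0.083333, 0.030303, 0.075758, 0.734848, 0.015152, 0.060606, giving H' = 0.968282.
Difference = |1.171106 − 0.968282| = 0.202824, i.e. 0.2028 to 4 decimal places.

0.2028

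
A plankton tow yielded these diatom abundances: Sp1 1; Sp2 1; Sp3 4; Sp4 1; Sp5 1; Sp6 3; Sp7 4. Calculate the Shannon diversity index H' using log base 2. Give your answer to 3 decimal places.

Total N = 1+1+4+1+1+3+4 = 15, so the proportions are 0.06667, 0.06667, 0.26667, 0.06667, 0.06667, 0.2, 0.26667 (working shown to 5 dp, full precision carried).
Each pᵢ log₂ pᵢ term: 0.06667×(-3.90689)=-0.26046, 0.06667×(-3.90689)=-0.26046, 0.26667×(-1.90689)=-0.50850, 0.06667×(-3.90689)=-0.26046, 0.06667×(-3.90689)=-0.26046, 0.2×(-2.32193)=-0.46439, 0.26667×(-1.90689)=-0.50850.
Sum = -2.52323, so H' = 2.523.

2.523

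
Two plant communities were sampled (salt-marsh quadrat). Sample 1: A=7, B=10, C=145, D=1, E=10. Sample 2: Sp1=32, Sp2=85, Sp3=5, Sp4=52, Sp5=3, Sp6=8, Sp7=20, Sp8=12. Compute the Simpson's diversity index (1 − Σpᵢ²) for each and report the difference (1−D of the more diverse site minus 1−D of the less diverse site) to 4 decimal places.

Sample 1: N=173, proportions 0.040462, 0.057803, 0.83815, 0.00578, 0.057803, giving 1−D = 0.289151 (working shown to 6 dp, full precision carried).
Sample 2: N=217, proportions 0.147465, 0.391705, 0.023041, 0.239631, 0.013825, 0.036866, 0.092166, 0.0553, giving 1−D = 0.753764.
Difference = |0.289151 − 0.753764| = 0.464613, i.e. 0.4646 to 4 decimal places.

0.4646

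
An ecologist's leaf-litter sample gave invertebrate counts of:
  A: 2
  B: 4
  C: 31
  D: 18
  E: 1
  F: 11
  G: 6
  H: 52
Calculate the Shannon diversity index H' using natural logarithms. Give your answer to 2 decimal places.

Total N = 2+4+31+18+1+11+6+52 = 125, so the proportions are 0.016, 0.032, 0.248, 0.144, 0.008, 0.088, 0.048, 0.416 (working shown to 4 dp, full precision carried).
Each pᵢ ln pᵢ term: 0.016×(-4.1352)=-0.0662, 0.032×(-3.4420)=-0.1101, 0.248×(-1.3943)=-0.3458, 0.144×(-1.9379)=-0.2791, 0.008×(-4.8283)=-0.0386, 0.088×(-2.4304)=-0.2139, 0.048×(-3.0366)=-0.1458, 0.416×(-0.8771)=-0.3649.
Sum = -1.5643, so H' = 1.56.

1.56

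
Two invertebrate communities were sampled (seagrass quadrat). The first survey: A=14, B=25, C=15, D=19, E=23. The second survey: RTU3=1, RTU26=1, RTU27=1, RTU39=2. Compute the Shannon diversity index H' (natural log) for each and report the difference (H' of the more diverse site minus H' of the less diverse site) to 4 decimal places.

0.2520

The first survey: N=96, proportions 0.145833, 0.260417, 0.15625, 0.197917, 0.239583, giving H' = 1.584138 (working shown to 6 dp, full precision carried).
The second survey: N=5, proportions 0.2, 0.2, 0.2, 0.4, giving H' = 1.332179.
Difference = |1.584138 − 1.332179| = 0.251959, i.e. 0.2520 to 4 decimal places.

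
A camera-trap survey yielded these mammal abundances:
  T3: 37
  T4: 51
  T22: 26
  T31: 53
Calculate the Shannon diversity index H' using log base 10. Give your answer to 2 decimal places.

0.59

Total N = 37+51+26+53 = 167, so the proportions are 0.2216, 0.3054, 0.1557, 0.3174 (working shown to 4 dp, full precision carried).
Each pᵢ log₁₀ pᵢ term: 0.2216×(-0.6545)=-0.1450, 0.3054×(-0.5151)=-0.1573, 0.1557×(-0.8077)=-0.1258, 0.3174×(-0.4984)=-0.1582.
Sum = -0.5863, so H' = 0.59.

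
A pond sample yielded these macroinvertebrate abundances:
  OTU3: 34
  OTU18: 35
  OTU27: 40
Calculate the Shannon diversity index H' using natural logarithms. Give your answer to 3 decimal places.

1.096

Total N = 34+35+40 = 109, so the proportions are 0.31193, 0.3211, 0.36697 (working shown to 5 dp, full precision carried).
Each pᵢ ln pᵢ term: 0.31193×(-1.16499)=-0.36339, 0.3211×(-1.13600)=-0.36477, 0.36697×(-1.00247)=-0.36788.
Sum = -1.09604, so H' = 1.096.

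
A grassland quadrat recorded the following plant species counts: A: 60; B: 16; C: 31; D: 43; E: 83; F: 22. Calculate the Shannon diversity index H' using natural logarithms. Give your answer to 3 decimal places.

Total N = 60+16+31+43+83+22 = 255, so the proportions are 0.23529, 0.06275, 0.12157, 0.16863, 0.32549, 0.08627 (working shown to 5 dp, full precision carried).
Each pᵢ ln pᵢ term: 0.23529×(-1.44692)=-0.34045, 0.06275×(-2.76867)=-0.17372, 0.12157×(-2.10728)=-0.25618, 0.16863×(-1.78006)=-0.30017, 0.32549×(-1.12242)=-0.36534, 0.08627×(-2.45022)=-0.21139.
Sum = -1.64725, so H' = 1.647.

1.647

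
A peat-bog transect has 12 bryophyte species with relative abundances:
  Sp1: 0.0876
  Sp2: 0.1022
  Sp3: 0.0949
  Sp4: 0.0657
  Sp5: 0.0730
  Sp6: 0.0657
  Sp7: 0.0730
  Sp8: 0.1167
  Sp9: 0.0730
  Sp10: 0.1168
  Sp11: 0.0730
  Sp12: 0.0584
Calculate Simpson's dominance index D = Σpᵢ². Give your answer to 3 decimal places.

D = 0.0876² + 0.1022² + 0.0949² + 0.0657² + 0.073² + 0.0657² + 0.073² + 0.1167² + 0.073² + 0.1168² + 0.073² + 0.0584² = 0.00767 + 0.01044 + 0.00901 + 0.00432 + 0.00533 + 0.00432 + 0.00533 + 0.01362 + 0.00533 + 0.01364 + 0.00533 + 0.00341 = 0.08775 (working shown to 5 dp, full precision carried).
To 3 decimal places, D = 0.088.

0.088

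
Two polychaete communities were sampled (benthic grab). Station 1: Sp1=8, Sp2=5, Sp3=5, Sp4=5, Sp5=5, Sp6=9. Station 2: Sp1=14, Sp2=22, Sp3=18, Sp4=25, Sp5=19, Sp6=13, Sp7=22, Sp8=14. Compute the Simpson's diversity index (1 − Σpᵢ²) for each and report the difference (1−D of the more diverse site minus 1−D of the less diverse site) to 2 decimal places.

Station 1: N=37, proportions 0.2162, 0.1351, 0.1351, 0.1351, 0.1351, 0.2432, giving 1−D = 0.8210 (working shown to 4 dp, full precision carried).
Station 2: N=147, proportions 0.0952, 0.1497, 0.1224, 0.1701, 0.1293, 0.0884, 0.1497, 0.0952, giving 1−D = 0.8686.
Difference = |0.8210 − 0.8686| = 0.0476, i.e. 0.05 to 2 decimal places.

0.05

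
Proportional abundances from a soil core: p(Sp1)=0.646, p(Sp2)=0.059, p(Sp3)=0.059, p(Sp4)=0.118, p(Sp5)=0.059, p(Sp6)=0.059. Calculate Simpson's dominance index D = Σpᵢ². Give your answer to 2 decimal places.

D = 0.646² + 0.059² + 0.059² + 0.118² + 0.059² + 0.059² = 0.4173 + 0.0035 + 0.0035 + 0.0139 + 0.0035 + 0.0035 = 0.4452 (working shown to 4 dp, full precision carried).
To 2 decimal places, D = 0.45.

0.45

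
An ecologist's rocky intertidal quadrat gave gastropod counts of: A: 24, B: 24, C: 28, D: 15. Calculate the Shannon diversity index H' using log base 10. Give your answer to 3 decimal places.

0.592

Total N = 24+24+28+15 = 91, so the proportions are 0.26374, 0.26374, 0.30769, 0.16484 (working shown to 5 dp, full precision carried).
Each pᵢ log₁₀ pᵢ term: 0.26374×(-0.57883)=-0.15266, 0.26374×(-0.57883)=-0.15266, 0.30769×(-0.51188)=-0.15750, 0.16484×(-0.78295)=-0.12906.
Sum = -0.59188, so H' = 0.592.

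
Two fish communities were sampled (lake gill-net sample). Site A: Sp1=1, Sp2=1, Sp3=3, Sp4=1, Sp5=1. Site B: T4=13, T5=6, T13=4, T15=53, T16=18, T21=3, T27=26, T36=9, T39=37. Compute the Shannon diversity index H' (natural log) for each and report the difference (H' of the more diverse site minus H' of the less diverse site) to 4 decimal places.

Site A: N=7, proportions 0.1428571, 0.1428571, 0.4285714, 0.1428571, 0.1428571, giving H' = 1.4750763 (working shown to 7 dp, full precision carried).
Site B: N=169, proportions 0.0769231, 0.035503, 0.0236686, 0.3136095, 0.1065089, 0.0177515, 0.1538462, 0.0532544, 0.2189349, giving H' = 1.8548835.
Difference = |1.4750763 − 1.8548835| = 0.3798072, i.e. 0.3798 to 4 decimal places.

0.3798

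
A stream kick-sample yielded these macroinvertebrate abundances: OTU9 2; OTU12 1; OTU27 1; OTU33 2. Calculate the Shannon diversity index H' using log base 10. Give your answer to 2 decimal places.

Total N = 2+1+1+2 = 6, so the proportions are 0.3333, 0.1667, 0.1667, 0.3333 (working shown to 4 dp, full precision carried).
Each pᵢ log₁₀ pᵢ term: 0.3333×(-0.4771)=-0.1590, 0.1667×(-0.7782)=-0.1297, 0.1667×(-0.7782)=-0.1297, 0.3333×(-0.4771)=-0.1590.
Sum = -0.5775, so H' = 0.58.

0.58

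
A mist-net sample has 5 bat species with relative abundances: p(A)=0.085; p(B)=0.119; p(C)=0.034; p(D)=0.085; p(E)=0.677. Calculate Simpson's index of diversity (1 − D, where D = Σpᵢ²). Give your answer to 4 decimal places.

D = 0.085² + 0.119² + 0.034² + 0.085² + 0.677² = 0.007225 + 0.014161 + 0.001156 + 0.007225 + 0.458329 = 0.488096 (working shown to 6 dp, full precision carried).
So 1 − D = 0.511904, i.e. 0.5119 to 4 decimal places.

0.5119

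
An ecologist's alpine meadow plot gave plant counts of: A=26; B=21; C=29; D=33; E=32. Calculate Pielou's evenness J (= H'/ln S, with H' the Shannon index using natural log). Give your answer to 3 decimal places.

Total N = 26+21+29+33+32 = 141, so the proportions are 0.1844, 0.14894, 0.20567, 0.23404, 0.22695 (working shown to 5 dp, full precision carried).
H' = −Σ pᵢ ln pᵢ = −((-0.31175) + (-0.28361) + (-0.32527) + (-0.33989) + (-0.33657)) = 1.59709.
With S = 5 species, ln S = 1.60944, so J = 1.59709/1.60944 = 0.99233, i.e. 0.992 to 3 decimal places.

0.992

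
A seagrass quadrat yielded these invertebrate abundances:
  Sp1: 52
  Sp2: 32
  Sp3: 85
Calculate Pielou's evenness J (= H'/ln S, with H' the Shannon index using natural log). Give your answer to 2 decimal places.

0.93

Total N = 52+32+85 = 169, so the proportions are 0.3077, 0.1893, 0.503 (working shown to 4 dp, full precision carried).
H' = −Σ pᵢ ln pᵢ = −((-0.3627) + (-0.3151) + (-0.3457)) = 1.0234.
With S = 3 species, ln S = 1.0986, so J = 1.0234/1.0986 = 0.9316, i.e. 0.93 to 2 decimal places.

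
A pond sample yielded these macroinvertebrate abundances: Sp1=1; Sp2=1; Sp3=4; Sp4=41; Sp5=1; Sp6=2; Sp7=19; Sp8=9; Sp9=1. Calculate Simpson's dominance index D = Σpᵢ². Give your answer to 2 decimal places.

0.34

Total N = 1+1+4+41+1+2+19+9+1 = 79, so the proportions are 0.0127, 0.0127, 0.0506, 0.519, 0.0127, 0.0253, 0.2405, 0.1139, 0.0127 (working shown to 4 dp, full precision carried).
D = 0.0127² + 0.0127² + 0.0506² + 0.519² + 0.0127² + 0.0253² + 0.2405² + 0.1139² + 0.0127² = 0.0002 + 0.0002 + 0.0026 + 0.2693 + 0.0002 + 0.0006 + 0.0578 + 0.0130 + 0.0002 = 0.3440.
To 2 decimal places, D = 0.34.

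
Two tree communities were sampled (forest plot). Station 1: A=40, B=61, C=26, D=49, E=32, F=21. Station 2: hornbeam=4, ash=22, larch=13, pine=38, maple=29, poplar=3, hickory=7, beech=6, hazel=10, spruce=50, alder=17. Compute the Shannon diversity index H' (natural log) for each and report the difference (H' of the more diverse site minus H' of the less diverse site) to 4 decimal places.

0.3629

Station 1: N=229, proportions 0.1746725, 0.2663755, 0.1135371, 0.2139738, 0.139738, 0.0917031, giving H' = 1.7281905 (working shown to 7 dp, full precision carried).
Station 2: N=199, proportions 0.0201005, 0.1105528, 0.0653266, 0.1909548, 0.1457286, 0.0150754, 0.0351759, 0.0301508, 0.0502513, 0.2512563, 0.0854271, giving H' = 2.0911355.
Difference = |1.7281905 − 2.0911355| = 0.3629450, i.e. 0.3629 to 4 decimal places.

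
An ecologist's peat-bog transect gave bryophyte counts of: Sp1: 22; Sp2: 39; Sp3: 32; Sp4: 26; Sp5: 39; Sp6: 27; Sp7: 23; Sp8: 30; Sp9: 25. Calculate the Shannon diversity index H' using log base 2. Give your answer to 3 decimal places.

3.140

Total N = 22+39+32+26+39+27+23+30+25 = 263, so the proportions are 0.08365, 0.14829, 0.12167, 0.09886, 0.14829, 0.10266, 0.08745, 0.11407, 0.09506 (working shown to 5 dp, full precision carried).
Each pᵢ log₂ pᵢ term: 0.08365×(-3.57949)=-0.29942, 0.14829×(-2.75352)=-0.40832, 0.12167×(-3.03892)=-0.36975, 0.09886×(-3.33848)=-0.33004, 0.14829×(-2.75352)=-0.40832, 0.10266×(-3.28403)=-0.33714, 0.08745×(-3.51536)=-0.30743, 0.11407×(-3.13203)=-0.35727, 0.09506×(-3.39506)=-0.32272.
Sum = -3.14041, so H' = 3.140.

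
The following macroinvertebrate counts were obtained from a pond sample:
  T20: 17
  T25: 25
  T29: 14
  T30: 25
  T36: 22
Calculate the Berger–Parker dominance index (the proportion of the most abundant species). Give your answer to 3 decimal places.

0.243

Total N = 17+25+14+25+22 = 103, so the proportions are 0.16505, 0.24272, 0.13592, 0.24272, 0.21359 (working shown to 5 dp, full precision carried).
The largest proportion is 0.24272, i.e. d = 0.243 to 3 decimal places.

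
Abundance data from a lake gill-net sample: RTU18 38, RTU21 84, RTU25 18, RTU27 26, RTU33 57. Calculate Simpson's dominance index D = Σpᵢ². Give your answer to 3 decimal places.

Total N = 38+84+18+26+57 = 223, so the proportions are 0.1704, 0.37668, 0.08072, 0.11659, 0.25561 (working shown to 5 dp, full precision carried).
D = 0.1704² + 0.37668² + 0.08072² + 0.11659² + 0.25561² = 0.02904 + 0.14189 + 0.00652 + 0.01359 + 0.06533 = 0.25637.
To 3 decimal places, D = 0.256.

0.256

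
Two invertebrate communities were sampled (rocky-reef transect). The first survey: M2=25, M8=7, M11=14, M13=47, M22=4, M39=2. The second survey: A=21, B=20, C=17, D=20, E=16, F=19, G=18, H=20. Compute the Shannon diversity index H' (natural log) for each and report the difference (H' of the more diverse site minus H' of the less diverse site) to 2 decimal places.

The first survey: N=99, proportions 0.2525, 0.0707, 0.1414, 0.4747, 0.0404, 0.0202, giving H' = 1.3736 (working shown to 4 dp, full precision carried).
The second survey: N=151, proportions 0.1391, 0.1325, 0.1126, 0.1325, 0.106, 0.1258, 0.1192, 0.1325, giving H' = 2.0757.
Difference = |1.3736 − 2.0757| = 0.7021, i.e. 0.70 to 2 decimal places.

0.70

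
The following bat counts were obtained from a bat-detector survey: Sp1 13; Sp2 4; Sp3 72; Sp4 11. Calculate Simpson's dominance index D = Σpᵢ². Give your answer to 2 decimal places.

0.55

Total N = 13+4+72+11 = 100, so the proportions are 0.13, 0.04, 0.72, 0.11 (working shown to 4 dp, full precision carried).
D = 0.13² + 0.04² + 0.72² + 0.11² = 0.0169 + 0.0016 + 0.5184 + 0.0121 = 0.5490.
To 2 decimal places, D = 0.55.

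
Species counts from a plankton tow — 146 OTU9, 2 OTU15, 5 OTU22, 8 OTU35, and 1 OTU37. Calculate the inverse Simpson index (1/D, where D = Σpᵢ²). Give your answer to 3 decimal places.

1.226

Total N = 146+2+5+8+1 = 162, so the proportions are 0.901235, 0.012346, 0.030864, 0.049383, 0.006173 (working shown to 6 dp, full precision carried).
D = 0.901235² + 0.012346² + 0.030864² + 0.049383² + 0.006173² = 0.812224 + 0.000152 + 0.000953 + 0.002439 + 0.000038 = 0.815806.
So 1/D = 1.22578, i.e. 1.226 to 3 decimal places.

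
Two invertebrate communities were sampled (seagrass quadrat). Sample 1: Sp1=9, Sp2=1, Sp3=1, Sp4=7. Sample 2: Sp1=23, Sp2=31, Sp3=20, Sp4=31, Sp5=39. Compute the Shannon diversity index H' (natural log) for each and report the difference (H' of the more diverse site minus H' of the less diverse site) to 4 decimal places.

Sample 1: N=18, proportions 0.5, 0.0555556, 0.0555556, 0.3888889, giving H' = 1.0350166 (working shown to 7 dp, full precision carried).
Sample 2: N=144, proportions 0.1597222, 0.2152778, 0.1388889, 0.2152778, 0.2708333, giving H' = 1.5821944.
Difference = |1.0350166 − 1.5821944| = 0.5471778, i.e. 0.5472 to 4 decimal places.

0.5472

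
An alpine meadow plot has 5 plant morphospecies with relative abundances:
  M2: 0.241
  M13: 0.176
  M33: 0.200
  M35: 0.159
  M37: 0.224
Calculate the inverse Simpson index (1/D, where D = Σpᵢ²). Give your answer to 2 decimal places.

D = 0.241² + 0.176² + 0.2² + 0.159² + 0.224² = 0.058081 + 0.030976 + 0.040000 + 0.025281 + 0.050176 = 0.204514 (working shown to 6 dp, full precision carried).
So 1/D = 4.8896, i.e. 4.89 to 2 decimal places.

4.89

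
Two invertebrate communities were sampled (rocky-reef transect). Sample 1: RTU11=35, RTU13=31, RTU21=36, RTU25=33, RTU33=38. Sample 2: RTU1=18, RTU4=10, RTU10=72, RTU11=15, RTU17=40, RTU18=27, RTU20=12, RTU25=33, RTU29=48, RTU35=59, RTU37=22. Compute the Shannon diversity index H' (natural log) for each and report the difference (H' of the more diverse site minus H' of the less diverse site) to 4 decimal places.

0.6170

Sample 1: N=173, proportions 0.202312, 0.179191, 0.208092, 0.190751, 0.219653, giving H' = 1.606988 (working shown to 6 dp, full precision carried).
Sample 2: N=356, proportions 0.050562, 0.02809, 0.202247, 0.042135, 0.11236, 0.075843, 0.033708, 0.092697, 0.134831, 0.16573, 0.061798, giving H' = 2.223990.
Difference = |1.606988 − 2.223990| = 0.617002, i.e. 0.6170 to 4 decimal places.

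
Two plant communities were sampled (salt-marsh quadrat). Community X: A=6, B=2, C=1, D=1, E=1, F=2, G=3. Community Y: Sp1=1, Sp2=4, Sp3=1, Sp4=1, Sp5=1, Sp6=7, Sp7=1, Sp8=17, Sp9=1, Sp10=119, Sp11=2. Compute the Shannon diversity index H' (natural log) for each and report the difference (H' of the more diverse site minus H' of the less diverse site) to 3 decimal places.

Community X: N=16, proportions 0.375, 0.125, 0.0625, 0.0625, 0.0625, 0.125, 0.1875, giving H' = 1.72140 (working shown to 5 dp, full precision carried).
Community Y: N=155, proportions 0.00645, 0.02581, 0.00645, 0.00645, 0.00645, 0.04516, 0.00645, 0.10968, 0.00645, 0.76774, 0.0129, giving H' = 0.93095.
Difference = |1.72140 − 0.93095| = 0.79045, i.e. 0.790 to 3 decimal places.

0.790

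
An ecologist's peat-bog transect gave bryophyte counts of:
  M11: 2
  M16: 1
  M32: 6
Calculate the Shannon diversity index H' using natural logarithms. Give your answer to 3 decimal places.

Total N = 2+1+6 = 9, so the proportions are 0.22222, 0.11111, 0.66667 (working shown to 5 dp, full precision carried).
Each pᵢ ln pᵢ term: 0.22222×(-1.50408)=-0.33424, 0.11111×(-2.19722)=-0.24414, 0.66667×(-0.40547)=-0.27031.
Sum = -0.84869, so H' = 0.849.

0.849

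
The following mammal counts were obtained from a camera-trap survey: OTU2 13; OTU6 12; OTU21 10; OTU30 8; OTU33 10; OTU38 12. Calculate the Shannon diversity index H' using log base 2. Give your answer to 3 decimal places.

Total N = 13+12+10+8+10+12 = 65, so the proportions are 0.2, 0.18462, 0.15385, 0.12308, 0.15385, 0.18462 (working shown to 5 dp, full precision carried).
Each pᵢ log₂ pᵢ term: 0.2×(-2.32193)=-0.46439, 0.18462×(-2.43741)=-0.44998, 0.15385×(-2.70044)=-0.41545, 0.12308×(-3.02237)=-0.37198, 0.15385×(-2.70044)=-0.41545, 0.18462×(-2.43741)=-0.44998.
Sum = -2.56724, so H' = 2.567.

2.567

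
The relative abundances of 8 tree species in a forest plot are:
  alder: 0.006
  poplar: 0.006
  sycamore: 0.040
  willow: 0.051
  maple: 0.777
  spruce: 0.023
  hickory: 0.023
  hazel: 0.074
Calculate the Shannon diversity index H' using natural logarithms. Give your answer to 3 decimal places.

Each pᵢ ln pᵢ term (working shown to 5 dp, full precision carried): 0.006×(-5.11600)=-0.03070, 0.006×(-5.11600)=-0.03070, 0.04×(-3.21888)=-0.12876, 0.051×(-2.97593)=-0.15177, 0.777×(-0.25231)=-0.19605, 0.023×(-3.77226)=-0.08676, 0.023×(-3.77226)=-0.08676, 0.074×(-2.60369)=-0.19267.
Sum = -0.90417, so H' = 0.904.

0.904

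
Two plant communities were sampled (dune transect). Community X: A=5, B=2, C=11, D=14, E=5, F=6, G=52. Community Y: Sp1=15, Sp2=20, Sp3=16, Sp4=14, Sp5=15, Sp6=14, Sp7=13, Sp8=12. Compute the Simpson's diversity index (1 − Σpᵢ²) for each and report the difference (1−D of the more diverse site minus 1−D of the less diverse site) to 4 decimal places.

0.2168

Community X: N=95, proportions 0.052632, 0.021053, 0.115789, 0.147368, 0.052632, 0.063158, 0.547368, giving 1−D = 0.655291 (working shown to 6 dp, full precision carried).
Community Y: N=119, proportions 0.12605, 0.168067, 0.134454, 0.117647, 0.12605, 0.117647, 0.109244, 0.10084, giving 1−D = 0.872114.
Difference = |0.655291 − 0.872114| = 0.216823, i.e. 0.2168 to 4 decimal places.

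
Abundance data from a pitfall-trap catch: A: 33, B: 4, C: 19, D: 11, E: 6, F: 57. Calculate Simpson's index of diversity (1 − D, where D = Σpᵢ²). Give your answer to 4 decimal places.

Total N = 33+4+19+11+6+57 = 130, so the proportions are 0.253846, 0.030769, 0.146154, 0.084615, 0.046154, 0.438462 (working shown to 6 dp, full precision carried).
D = 0.253846² + 0.030769² + 0.146154² + 0.084615² + 0.046154² + 0.438462² = 0.064438 + 0.000947 + 0.021361 + 0.007160 + 0.002130 + 0.192249 = 0.288284.
So 1 − D = 0.711716, i.e. 0.7117 to 4 decimal places.

0.7117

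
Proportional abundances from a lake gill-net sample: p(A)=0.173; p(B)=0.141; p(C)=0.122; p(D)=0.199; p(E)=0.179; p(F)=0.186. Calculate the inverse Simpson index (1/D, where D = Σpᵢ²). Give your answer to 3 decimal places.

5.850

D = 0.173² + 0.141² + 0.122² + 0.199² + 0.179² + 0.186² = 0.0299290 + 0.0198810 + 0.0148840 + 0.0396010 + 0.0320410 + 0.0345960 = 0.1709320 (working shown to 7 dp, full precision carried).
So 1/D = 5.85028, i.e. 5.850 to 3 decimal places.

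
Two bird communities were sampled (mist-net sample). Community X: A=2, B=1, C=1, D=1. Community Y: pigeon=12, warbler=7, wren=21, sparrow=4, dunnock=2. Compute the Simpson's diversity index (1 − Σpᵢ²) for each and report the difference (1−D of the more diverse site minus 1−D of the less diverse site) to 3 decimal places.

0.029

Community X: N=5, proportions 0.4, 0.2, 0.2, 0.2, giving 1−D = 0.72000 (working shown to 5 dp, full precision carried).
Community Y: N=46, proportions 0.26087, 0.15217, 0.45652, 0.08696, 0.04348, giving 1−D = 0.69093.
Difference = |0.72000 − 0.69093| = 0.02907, i.e. 0.029 to 3 decimal places.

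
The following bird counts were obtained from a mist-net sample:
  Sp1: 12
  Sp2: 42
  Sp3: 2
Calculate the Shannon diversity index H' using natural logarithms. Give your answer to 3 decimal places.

0.665

Total N = 12+42+2 = 56, so the proportions are 0.21429, 0.75, 0.03571 (working shown to 5 dp, full precision carried).
Each pᵢ ln pᵢ term: 0.21429×(-1.54045)=-0.33010, 0.75×(-0.28768)=-0.21576, 0.03571×(-3.33220)=-0.11901.
Sum = -0.66486, so H' = 0.665.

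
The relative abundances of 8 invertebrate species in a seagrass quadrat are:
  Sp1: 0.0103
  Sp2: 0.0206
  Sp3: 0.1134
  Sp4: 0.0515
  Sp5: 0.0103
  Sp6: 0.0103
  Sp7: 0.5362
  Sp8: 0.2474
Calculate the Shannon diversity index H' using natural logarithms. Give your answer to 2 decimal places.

1.30

Each pᵢ ln pᵢ term (working shown to 4 dp, full precision carried): 0.0103×(-4.5756)=-0.0471, 0.0206×(-3.8825)=-0.0800, 0.1134×(-2.1768)=-0.2469, 0.0515×(-2.9662)=-0.1528, 0.0103×(-4.5756)=-0.0471, 0.0103×(-4.5756)=-0.0471, 0.5362×(-0.6232)=-0.3342, 0.2474×(-1.3967)=-0.3456.
Sum = -1.3007, so H' = 1.30.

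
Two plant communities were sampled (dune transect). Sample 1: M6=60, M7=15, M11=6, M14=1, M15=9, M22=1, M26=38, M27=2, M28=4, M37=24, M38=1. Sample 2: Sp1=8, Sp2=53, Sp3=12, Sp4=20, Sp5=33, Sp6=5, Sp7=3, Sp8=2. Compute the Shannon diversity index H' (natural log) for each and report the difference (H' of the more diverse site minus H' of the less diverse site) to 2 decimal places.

Sample 1: N=161, proportions 0.3727, 0.0932, 0.0373, 0.0062, 0.0559, 0.0062, 0.236, 0.0124, 0.0248, 0.1491, 0.0062, giving H' = 1.7383 (working shown to 4 dp, full precision carried).
Sample 2: N=136, proportions 0.0588, 0.3897, 0.0882, 0.1471, 0.2426, 0.0368, 0.0221, 0.0147, giving H' = 1.6413.
Difference = |1.7383 − 1.6413| = 0.0970, i.e. 0.10 to 2 decimal places.

0.10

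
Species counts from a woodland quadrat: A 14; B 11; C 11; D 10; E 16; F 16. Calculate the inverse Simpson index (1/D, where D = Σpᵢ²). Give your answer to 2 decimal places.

Total N = 14+11+11+10+16+16 = 78, so the proportions are 0.179487, 0.141026, 0.141026, 0.128205, 0.205128, 0.205128 (working shown to 6 dp, full precision carried).
D = 0.179487² + 0.141026² + 0.141026² + 0.128205² + 0.205128² + 0.205128² = 0.032216 + 0.019888 + 0.019888 + 0.016437 + 0.042078 + 0.042078 = 0.172584.
So 1/D = 5.7943, i.e. 5.79 to 2 decimal places.

5.79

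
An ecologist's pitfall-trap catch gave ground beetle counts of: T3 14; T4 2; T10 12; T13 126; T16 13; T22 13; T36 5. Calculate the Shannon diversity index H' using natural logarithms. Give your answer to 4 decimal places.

1.1541

Total N = 14+2+12+126+13+13+5 = 185, so the proportions are 0.075676, 0.010811, 0.064865, 0.681081, 0.07027, 0.07027, 0.027027 (working shown to 6 dp, full precision carried).
Each pᵢ ln pᵢ term: 0.075676×(-2.581298)=-0.195342, 0.010811×(-4.527209)=-0.048943, 0.064865×(-2.735449)=-0.177435, 0.681081×(-0.384074)=-0.261585, 0.07027×(-2.655406)=-0.186596, 0.07027×(-2.655406)=-0.186596, 0.027027×(-3.610918)=-0.097592.
Sum = -1.154089, so H' = 1.1541.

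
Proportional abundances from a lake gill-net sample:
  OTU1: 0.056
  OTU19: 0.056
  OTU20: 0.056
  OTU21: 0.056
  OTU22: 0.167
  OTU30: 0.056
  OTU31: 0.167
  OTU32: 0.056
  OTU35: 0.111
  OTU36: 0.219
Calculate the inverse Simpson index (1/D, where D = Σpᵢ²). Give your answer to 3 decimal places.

7.414

D = 0.056² + 0.056² + 0.056² + 0.056² + 0.167² + 0.056² + 0.167² + 0.056² + 0.111² + 0.219² = 0.0031360 + 0.0031360 + 0.0031360 + 0.0031360 + 0.0278890 + 0.0031360 + 0.0278890 + 0.0031360 + 0.0123210 + 0.0479610 = 0.1348760 (working shown to 7 dp, full precision carried).
So 1/D = 7.41422, i.e. 7.414 to 3 decimal places.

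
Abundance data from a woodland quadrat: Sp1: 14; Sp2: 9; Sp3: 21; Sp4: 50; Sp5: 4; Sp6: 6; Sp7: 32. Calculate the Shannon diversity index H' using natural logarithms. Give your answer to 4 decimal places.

Total N = 14+9+21+50+4+6+32 = 136, so the proportions are 0.102941, 0.066176, 0.154412, 0.367647, 0.029412, 0.044118, 0.235294 (working shown to 6 dp, full precision carried).
Each pᵢ ln pᵢ term: 0.102941×(-2.273598)=-0.234047, 0.066176×(-2.715430)=-0.179698, 0.154412×(-1.868132)=-0.288462, 0.367647×(-1.000632)=-0.367879, 0.029412×(-3.526361)=-0.103716, 0.044118×(-3.120895)=-0.137687, 0.235294×(-1.446919)=-0.340452.
Sum = -1.651940, so H' = 1.6519.

1.6519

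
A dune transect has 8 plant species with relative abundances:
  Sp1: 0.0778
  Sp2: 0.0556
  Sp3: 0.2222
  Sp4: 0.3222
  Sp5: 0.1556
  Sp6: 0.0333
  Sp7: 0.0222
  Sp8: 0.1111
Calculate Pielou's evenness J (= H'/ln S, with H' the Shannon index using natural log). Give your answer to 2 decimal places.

H' = −Σ pᵢ ln pᵢ = −((-0.1987) + (-0.1607) + (-0.3342) + (-0.3649) + (-0.2895) + (-0.1133) + (-0.0845) + (-0.2441)) = 1.7899 (working shown to 4 dp, full precision carried).
With S = 8 species, ln S = 2.0794, so J = 1.7899/2.0794 = 0.8608, i.e. 0.86 to 2 decimal places.

0.86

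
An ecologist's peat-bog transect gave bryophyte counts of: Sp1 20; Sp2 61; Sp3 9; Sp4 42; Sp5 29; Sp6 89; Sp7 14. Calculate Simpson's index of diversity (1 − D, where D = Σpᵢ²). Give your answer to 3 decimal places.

Total N = 20+61+9+42+29+89+14 = 264, so the proportions are 0.07576, 0.23106, 0.03409, 0.15909, 0.10985, 0.33712, 0.05303 (working shown to 5 dp, full precision carried).
D = 0.07576² + 0.23106² + 0.03409² + 0.15909² + 0.10985² + 0.33712² + 0.05303² = 0.00574 + 0.05339 + 0.00116 + 0.02531 + 0.01207 + 0.11365 + 0.00281 = 0.21413.
So 1 − D = 0.78587, i.e. 0.786 to 3 decimal places.

0.786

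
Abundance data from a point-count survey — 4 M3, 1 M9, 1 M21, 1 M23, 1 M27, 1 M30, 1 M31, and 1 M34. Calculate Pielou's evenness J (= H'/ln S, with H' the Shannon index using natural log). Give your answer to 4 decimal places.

Total N = 4+1+1+1+1+1+1+1 = 11, so the proportions are 0.363636, 0.090909, 0.090909, 0.090909, 0.090909, 0.090909, 0.090909, 0.090909 (working shown to 6 dp, full precision carried).
H' = −Σ pᵢ ln pᵢ = −((-0.367855) + (-0.217990) + (-0.217990) + (-0.217990) + (-0.217990) + (-0.217990) + (-0.217990) + (-0.217990)) = 1.893788.
With S = 8 species, ln S = 2.079442, so J = 1.893788/2.079442 = 0.910720, i.e. 0.9107 to 4 decimal places.

0.9107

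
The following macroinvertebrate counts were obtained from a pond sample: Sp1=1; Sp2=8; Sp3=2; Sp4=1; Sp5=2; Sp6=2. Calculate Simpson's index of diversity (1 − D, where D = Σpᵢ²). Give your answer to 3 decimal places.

0.695

Total N = 1+8+2+1+2+2 = 16, so the proportions are 0.0625, 0.5, 0.125, 0.0625, 0.125, 0.125 (working shown to 5 dp, full precision carried).
D = 0.0625² + 0.5² + 0.125² + 0.0625² + 0.125² + 0.125² = 0.00391 + 0.25000 + 0.01562 + 0.00391 + 0.01562 + 0.01562 = 0.30469.
So 1 − D = 0.69531, i.e. 0.695 to 3 decimal places.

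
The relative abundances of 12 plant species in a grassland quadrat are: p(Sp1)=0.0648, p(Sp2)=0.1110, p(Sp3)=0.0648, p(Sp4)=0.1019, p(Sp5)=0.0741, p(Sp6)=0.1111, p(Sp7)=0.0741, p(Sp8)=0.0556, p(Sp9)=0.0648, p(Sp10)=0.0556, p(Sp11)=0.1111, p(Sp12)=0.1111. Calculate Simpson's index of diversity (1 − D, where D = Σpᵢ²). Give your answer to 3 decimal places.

D = 0.0648² + 0.111² + 0.0648² + 0.1019² + 0.0741² + 0.1111² + 0.0741² + 0.0556² + 0.0648² + 0.0556² + 0.1111² + 0.1111² = 0.00420 + 0.01232 + 0.00420 + 0.01038 + 0.00549 + 0.01234 + 0.00549 + 0.00309 + 0.00420 + 0.00309 + 0.01234 + 0.01234 = 0.08950 (working shown to 5 dp, full precision carried).
So 1 − D = 0.91050, i.e. 0.911 to 3 decimal places.

0.911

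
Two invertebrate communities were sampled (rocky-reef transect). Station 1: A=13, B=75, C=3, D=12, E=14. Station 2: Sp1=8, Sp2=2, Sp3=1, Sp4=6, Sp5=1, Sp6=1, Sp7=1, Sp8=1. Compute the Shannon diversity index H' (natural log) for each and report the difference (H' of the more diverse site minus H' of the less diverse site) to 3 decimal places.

0.564

Station 1: N=117, proportions 0.11111, 0.64103, 0.02564, 0.10256, 0.11966, giving H' = 1.11074 (working shown to 5 dp, full precision carried).
Station 2: N=21, proportions 0.38095, 0.09524, 0.04762, 0.28571, 0.04762, 0.04762, 0.04762, 0.04762, giving H' = 1.67441.
Difference = |1.11074 − 1.67441| = 0.56367, i.e. 0.564 to 3 decimal places.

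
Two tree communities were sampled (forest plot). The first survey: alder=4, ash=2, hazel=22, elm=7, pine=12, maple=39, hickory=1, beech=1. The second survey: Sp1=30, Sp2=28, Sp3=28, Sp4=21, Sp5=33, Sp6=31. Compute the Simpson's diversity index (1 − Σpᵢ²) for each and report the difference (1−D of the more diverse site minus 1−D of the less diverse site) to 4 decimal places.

0.1171

The first survey: N=88, proportions 0.045455, 0.022727, 0.25, 0.079545, 0.136364, 0.443182, 0.011364, 0.011364, giving 1−D = 0.713326 (working shown to 6 dp, full precision carried).
The second survey: N=171, proportions 0.175439, 0.163743, 0.163743, 0.122807, 0.192982, 0.181287, giving 1−D = 0.830409.
Difference = |0.713326 − 0.830409| = 0.117083, i.e. 0.1171 to 4 decimal places.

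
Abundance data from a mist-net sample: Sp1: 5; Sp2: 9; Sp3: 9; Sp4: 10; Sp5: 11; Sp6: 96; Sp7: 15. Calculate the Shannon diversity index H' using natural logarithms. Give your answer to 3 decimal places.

Total N = 5+9+9+10+11+96+15 = 155, so the proportions are 0.03226, 0.05806, 0.05806, 0.06452, 0.07097, 0.61935, 0.09677 (working shown to 5 dp, full precision carried).
Each pᵢ ln pᵢ term: 0.03226×(-3.43399)=-0.11077, 0.05806×(-2.84620)=-0.16526, 0.05806×(-2.84620)=-0.16526, 0.06452×(-2.74084)=-0.17683, 0.07097×(-2.64553)=-0.18775, 0.61935×(-0.47908)=-0.29672, 0.09677×(-2.33537)=-0.22600.
Sum = -1.32860, so H' = 1.329.

1.329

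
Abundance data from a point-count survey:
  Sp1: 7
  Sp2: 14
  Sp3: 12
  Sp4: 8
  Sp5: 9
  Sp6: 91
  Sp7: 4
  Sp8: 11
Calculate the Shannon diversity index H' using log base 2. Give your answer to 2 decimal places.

Total N = 7+14+12+8+9+91+4+11 = 156, so the proportions are 0.0449, 0.0897, 0.0769, 0.0513, 0.0577, 0.5833, 0.0256, 0.0705 (working shown to 4 dp, full precision carried).
Each pᵢ log₂ pᵢ term: 0.0449×(-4.4780)=-0.2009, 0.0897×(-3.4780)=-0.3121, 0.0769×(-3.7004)=-0.2846, 0.0513×(-4.2854)=-0.2198, 0.0577×(-4.1155)=-0.2374, 0.5833×(-0.7776)=-0.4536, 0.0256×(-5.2854)=-0.1355, 0.0705×(-3.8260)=-0.2698.
Sum = -2.1138, so H' = 2.11.

2.11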